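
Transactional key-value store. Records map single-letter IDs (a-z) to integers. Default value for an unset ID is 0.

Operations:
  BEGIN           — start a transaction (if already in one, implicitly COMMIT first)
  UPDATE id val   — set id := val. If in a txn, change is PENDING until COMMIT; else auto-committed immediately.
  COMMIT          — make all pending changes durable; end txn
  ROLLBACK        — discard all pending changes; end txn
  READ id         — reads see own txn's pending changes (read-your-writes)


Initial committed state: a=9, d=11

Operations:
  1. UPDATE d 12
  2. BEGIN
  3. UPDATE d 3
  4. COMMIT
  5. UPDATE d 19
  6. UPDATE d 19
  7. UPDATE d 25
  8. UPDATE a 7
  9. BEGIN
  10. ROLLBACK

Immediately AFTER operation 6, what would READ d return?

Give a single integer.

Answer: 19

Derivation:
Initial committed: {a=9, d=11}
Op 1: UPDATE d=12 (auto-commit; committed d=12)
Op 2: BEGIN: in_txn=True, pending={}
Op 3: UPDATE d=3 (pending; pending now {d=3})
Op 4: COMMIT: merged ['d'] into committed; committed now {a=9, d=3}
Op 5: UPDATE d=19 (auto-commit; committed d=19)
Op 6: UPDATE d=19 (auto-commit; committed d=19)
After op 6: visible(d) = 19 (pending={}, committed={a=9, d=19})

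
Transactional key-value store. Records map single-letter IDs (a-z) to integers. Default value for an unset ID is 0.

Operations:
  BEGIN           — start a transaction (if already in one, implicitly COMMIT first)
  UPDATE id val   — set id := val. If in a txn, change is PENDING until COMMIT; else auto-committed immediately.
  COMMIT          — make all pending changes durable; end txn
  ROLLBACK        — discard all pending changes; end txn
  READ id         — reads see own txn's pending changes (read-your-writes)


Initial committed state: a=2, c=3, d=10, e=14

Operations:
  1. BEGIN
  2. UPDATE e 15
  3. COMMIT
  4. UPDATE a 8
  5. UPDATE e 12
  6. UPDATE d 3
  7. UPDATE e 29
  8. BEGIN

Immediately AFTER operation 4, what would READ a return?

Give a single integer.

Answer: 8

Derivation:
Initial committed: {a=2, c=3, d=10, e=14}
Op 1: BEGIN: in_txn=True, pending={}
Op 2: UPDATE e=15 (pending; pending now {e=15})
Op 3: COMMIT: merged ['e'] into committed; committed now {a=2, c=3, d=10, e=15}
Op 4: UPDATE a=8 (auto-commit; committed a=8)
After op 4: visible(a) = 8 (pending={}, committed={a=8, c=3, d=10, e=15})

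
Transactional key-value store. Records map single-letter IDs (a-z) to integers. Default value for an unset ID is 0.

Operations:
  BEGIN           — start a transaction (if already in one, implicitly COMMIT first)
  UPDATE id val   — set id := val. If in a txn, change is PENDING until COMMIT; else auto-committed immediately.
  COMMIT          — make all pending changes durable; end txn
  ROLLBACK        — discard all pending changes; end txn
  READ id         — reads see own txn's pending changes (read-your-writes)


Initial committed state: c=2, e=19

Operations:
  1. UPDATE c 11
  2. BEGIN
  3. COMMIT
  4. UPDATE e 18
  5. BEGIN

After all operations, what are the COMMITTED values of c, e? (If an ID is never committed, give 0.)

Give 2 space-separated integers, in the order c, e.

Answer: 11 18

Derivation:
Initial committed: {c=2, e=19}
Op 1: UPDATE c=11 (auto-commit; committed c=11)
Op 2: BEGIN: in_txn=True, pending={}
Op 3: COMMIT: merged [] into committed; committed now {c=11, e=19}
Op 4: UPDATE e=18 (auto-commit; committed e=18)
Op 5: BEGIN: in_txn=True, pending={}
Final committed: {c=11, e=18}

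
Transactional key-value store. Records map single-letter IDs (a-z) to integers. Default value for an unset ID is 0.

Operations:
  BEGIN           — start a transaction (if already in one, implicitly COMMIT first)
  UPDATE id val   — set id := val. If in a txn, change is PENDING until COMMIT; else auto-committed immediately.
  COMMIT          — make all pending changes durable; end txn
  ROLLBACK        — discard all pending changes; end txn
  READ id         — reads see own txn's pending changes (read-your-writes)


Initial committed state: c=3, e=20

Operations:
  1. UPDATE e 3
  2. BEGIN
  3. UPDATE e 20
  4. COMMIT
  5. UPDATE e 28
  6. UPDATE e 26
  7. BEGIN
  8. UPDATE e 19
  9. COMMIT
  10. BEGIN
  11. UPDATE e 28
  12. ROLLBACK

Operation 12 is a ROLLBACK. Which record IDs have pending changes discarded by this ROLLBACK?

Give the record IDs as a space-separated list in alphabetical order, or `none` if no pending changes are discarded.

Initial committed: {c=3, e=20}
Op 1: UPDATE e=3 (auto-commit; committed e=3)
Op 2: BEGIN: in_txn=True, pending={}
Op 3: UPDATE e=20 (pending; pending now {e=20})
Op 4: COMMIT: merged ['e'] into committed; committed now {c=3, e=20}
Op 5: UPDATE e=28 (auto-commit; committed e=28)
Op 6: UPDATE e=26 (auto-commit; committed e=26)
Op 7: BEGIN: in_txn=True, pending={}
Op 8: UPDATE e=19 (pending; pending now {e=19})
Op 9: COMMIT: merged ['e'] into committed; committed now {c=3, e=19}
Op 10: BEGIN: in_txn=True, pending={}
Op 11: UPDATE e=28 (pending; pending now {e=28})
Op 12: ROLLBACK: discarded pending ['e']; in_txn=False
ROLLBACK at op 12 discards: ['e']

Answer: e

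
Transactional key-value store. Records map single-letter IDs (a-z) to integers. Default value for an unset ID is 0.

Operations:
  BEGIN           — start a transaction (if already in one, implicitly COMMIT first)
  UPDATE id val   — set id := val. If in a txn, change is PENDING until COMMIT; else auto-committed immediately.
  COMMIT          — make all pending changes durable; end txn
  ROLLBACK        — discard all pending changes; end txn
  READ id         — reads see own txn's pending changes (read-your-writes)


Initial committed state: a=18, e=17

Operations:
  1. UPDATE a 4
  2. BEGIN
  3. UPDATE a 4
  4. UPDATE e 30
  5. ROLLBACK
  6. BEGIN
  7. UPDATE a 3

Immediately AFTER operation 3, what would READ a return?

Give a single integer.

Initial committed: {a=18, e=17}
Op 1: UPDATE a=4 (auto-commit; committed a=4)
Op 2: BEGIN: in_txn=True, pending={}
Op 3: UPDATE a=4 (pending; pending now {a=4})
After op 3: visible(a) = 4 (pending={a=4}, committed={a=4, e=17})

Answer: 4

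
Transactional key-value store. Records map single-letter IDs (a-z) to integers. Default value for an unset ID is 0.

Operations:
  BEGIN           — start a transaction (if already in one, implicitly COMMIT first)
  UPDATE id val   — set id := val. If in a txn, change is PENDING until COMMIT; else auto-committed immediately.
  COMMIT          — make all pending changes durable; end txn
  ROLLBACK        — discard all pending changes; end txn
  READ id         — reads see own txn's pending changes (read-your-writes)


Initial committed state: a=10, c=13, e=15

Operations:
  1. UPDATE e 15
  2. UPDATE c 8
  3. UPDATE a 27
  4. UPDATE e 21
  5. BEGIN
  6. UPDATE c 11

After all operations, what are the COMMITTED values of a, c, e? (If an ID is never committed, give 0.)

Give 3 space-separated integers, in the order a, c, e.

Answer: 27 8 21

Derivation:
Initial committed: {a=10, c=13, e=15}
Op 1: UPDATE e=15 (auto-commit; committed e=15)
Op 2: UPDATE c=8 (auto-commit; committed c=8)
Op 3: UPDATE a=27 (auto-commit; committed a=27)
Op 4: UPDATE e=21 (auto-commit; committed e=21)
Op 5: BEGIN: in_txn=True, pending={}
Op 6: UPDATE c=11 (pending; pending now {c=11})
Final committed: {a=27, c=8, e=21}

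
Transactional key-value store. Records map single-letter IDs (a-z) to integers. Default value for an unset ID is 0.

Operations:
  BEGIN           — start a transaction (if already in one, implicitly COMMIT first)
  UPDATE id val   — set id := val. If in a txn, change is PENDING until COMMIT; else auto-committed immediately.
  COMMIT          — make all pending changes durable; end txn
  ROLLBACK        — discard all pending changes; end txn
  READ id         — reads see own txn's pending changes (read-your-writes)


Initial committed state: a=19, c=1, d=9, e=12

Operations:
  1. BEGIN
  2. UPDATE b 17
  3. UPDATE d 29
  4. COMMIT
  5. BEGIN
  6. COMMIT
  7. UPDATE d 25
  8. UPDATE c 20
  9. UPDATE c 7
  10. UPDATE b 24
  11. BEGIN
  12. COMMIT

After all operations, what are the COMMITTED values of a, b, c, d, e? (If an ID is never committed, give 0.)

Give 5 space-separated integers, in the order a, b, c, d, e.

Initial committed: {a=19, c=1, d=9, e=12}
Op 1: BEGIN: in_txn=True, pending={}
Op 2: UPDATE b=17 (pending; pending now {b=17})
Op 3: UPDATE d=29 (pending; pending now {b=17, d=29})
Op 4: COMMIT: merged ['b', 'd'] into committed; committed now {a=19, b=17, c=1, d=29, e=12}
Op 5: BEGIN: in_txn=True, pending={}
Op 6: COMMIT: merged [] into committed; committed now {a=19, b=17, c=1, d=29, e=12}
Op 7: UPDATE d=25 (auto-commit; committed d=25)
Op 8: UPDATE c=20 (auto-commit; committed c=20)
Op 9: UPDATE c=7 (auto-commit; committed c=7)
Op 10: UPDATE b=24 (auto-commit; committed b=24)
Op 11: BEGIN: in_txn=True, pending={}
Op 12: COMMIT: merged [] into committed; committed now {a=19, b=24, c=7, d=25, e=12}
Final committed: {a=19, b=24, c=7, d=25, e=12}

Answer: 19 24 7 25 12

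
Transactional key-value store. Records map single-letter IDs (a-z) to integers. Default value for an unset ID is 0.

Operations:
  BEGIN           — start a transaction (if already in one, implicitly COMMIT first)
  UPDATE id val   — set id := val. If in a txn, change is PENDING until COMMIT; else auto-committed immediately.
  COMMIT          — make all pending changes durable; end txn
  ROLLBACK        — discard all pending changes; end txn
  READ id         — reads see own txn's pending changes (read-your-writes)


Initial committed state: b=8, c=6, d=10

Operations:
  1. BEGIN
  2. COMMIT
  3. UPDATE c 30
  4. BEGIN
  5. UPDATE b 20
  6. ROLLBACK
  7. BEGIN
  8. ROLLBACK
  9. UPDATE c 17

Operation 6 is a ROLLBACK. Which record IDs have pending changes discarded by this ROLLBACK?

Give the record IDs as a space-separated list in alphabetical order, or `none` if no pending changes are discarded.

Answer: b

Derivation:
Initial committed: {b=8, c=6, d=10}
Op 1: BEGIN: in_txn=True, pending={}
Op 2: COMMIT: merged [] into committed; committed now {b=8, c=6, d=10}
Op 3: UPDATE c=30 (auto-commit; committed c=30)
Op 4: BEGIN: in_txn=True, pending={}
Op 5: UPDATE b=20 (pending; pending now {b=20})
Op 6: ROLLBACK: discarded pending ['b']; in_txn=False
Op 7: BEGIN: in_txn=True, pending={}
Op 8: ROLLBACK: discarded pending []; in_txn=False
Op 9: UPDATE c=17 (auto-commit; committed c=17)
ROLLBACK at op 6 discards: ['b']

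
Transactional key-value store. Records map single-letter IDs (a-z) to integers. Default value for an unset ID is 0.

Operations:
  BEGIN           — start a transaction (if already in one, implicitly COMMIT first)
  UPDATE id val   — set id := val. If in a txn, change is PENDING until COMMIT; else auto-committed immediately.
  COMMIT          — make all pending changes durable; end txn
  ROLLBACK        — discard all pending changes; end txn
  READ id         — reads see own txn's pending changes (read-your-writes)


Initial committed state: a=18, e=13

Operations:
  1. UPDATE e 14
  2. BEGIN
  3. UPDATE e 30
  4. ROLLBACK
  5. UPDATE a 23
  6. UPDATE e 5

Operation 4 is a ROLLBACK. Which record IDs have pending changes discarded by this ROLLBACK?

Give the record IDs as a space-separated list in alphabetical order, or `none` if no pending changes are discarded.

Initial committed: {a=18, e=13}
Op 1: UPDATE e=14 (auto-commit; committed e=14)
Op 2: BEGIN: in_txn=True, pending={}
Op 3: UPDATE e=30 (pending; pending now {e=30})
Op 4: ROLLBACK: discarded pending ['e']; in_txn=False
Op 5: UPDATE a=23 (auto-commit; committed a=23)
Op 6: UPDATE e=5 (auto-commit; committed e=5)
ROLLBACK at op 4 discards: ['e']

Answer: e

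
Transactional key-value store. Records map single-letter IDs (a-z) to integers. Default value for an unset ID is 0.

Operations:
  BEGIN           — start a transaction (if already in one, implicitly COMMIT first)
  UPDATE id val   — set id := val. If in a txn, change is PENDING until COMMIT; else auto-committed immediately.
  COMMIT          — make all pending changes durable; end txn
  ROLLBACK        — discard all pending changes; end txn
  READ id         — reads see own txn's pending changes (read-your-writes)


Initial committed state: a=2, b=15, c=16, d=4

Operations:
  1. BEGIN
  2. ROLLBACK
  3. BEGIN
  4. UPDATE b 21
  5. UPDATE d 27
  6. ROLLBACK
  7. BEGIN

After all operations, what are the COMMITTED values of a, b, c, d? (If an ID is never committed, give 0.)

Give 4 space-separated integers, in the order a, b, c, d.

Answer: 2 15 16 4

Derivation:
Initial committed: {a=2, b=15, c=16, d=4}
Op 1: BEGIN: in_txn=True, pending={}
Op 2: ROLLBACK: discarded pending []; in_txn=False
Op 3: BEGIN: in_txn=True, pending={}
Op 4: UPDATE b=21 (pending; pending now {b=21})
Op 5: UPDATE d=27 (pending; pending now {b=21, d=27})
Op 6: ROLLBACK: discarded pending ['b', 'd']; in_txn=False
Op 7: BEGIN: in_txn=True, pending={}
Final committed: {a=2, b=15, c=16, d=4}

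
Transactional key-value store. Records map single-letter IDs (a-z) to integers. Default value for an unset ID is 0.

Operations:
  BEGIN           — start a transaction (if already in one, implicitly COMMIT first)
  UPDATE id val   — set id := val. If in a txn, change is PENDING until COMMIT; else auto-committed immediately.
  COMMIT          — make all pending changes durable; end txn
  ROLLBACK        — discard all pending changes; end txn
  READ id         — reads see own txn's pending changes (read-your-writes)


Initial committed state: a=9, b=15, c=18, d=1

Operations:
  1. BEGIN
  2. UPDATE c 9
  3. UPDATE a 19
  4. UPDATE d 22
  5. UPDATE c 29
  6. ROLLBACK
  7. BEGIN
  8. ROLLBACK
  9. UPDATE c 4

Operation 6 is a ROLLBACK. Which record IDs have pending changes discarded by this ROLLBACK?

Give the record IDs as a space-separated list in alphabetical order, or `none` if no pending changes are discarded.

Answer: a c d

Derivation:
Initial committed: {a=9, b=15, c=18, d=1}
Op 1: BEGIN: in_txn=True, pending={}
Op 2: UPDATE c=9 (pending; pending now {c=9})
Op 3: UPDATE a=19 (pending; pending now {a=19, c=9})
Op 4: UPDATE d=22 (pending; pending now {a=19, c=9, d=22})
Op 5: UPDATE c=29 (pending; pending now {a=19, c=29, d=22})
Op 6: ROLLBACK: discarded pending ['a', 'c', 'd']; in_txn=False
Op 7: BEGIN: in_txn=True, pending={}
Op 8: ROLLBACK: discarded pending []; in_txn=False
Op 9: UPDATE c=4 (auto-commit; committed c=4)
ROLLBACK at op 6 discards: ['a', 'c', 'd']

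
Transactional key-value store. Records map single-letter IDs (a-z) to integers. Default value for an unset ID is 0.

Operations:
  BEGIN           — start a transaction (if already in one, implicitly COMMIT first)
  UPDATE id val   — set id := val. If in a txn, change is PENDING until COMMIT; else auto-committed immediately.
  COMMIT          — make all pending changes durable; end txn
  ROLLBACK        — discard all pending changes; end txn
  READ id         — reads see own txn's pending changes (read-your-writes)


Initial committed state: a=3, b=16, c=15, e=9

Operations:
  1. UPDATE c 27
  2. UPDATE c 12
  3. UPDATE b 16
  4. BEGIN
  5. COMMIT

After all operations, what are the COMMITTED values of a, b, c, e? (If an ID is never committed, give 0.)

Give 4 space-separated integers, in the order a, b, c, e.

Answer: 3 16 12 9

Derivation:
Initial committed: {a=3, b=16, c=15, e=9}
Op 1: UPDATE c=27 (auto-commit; committed c=27)
Op 2: UPDATE c=12 (auto-commit; committed c=12)
Op 3: UPDATE b=16 (auto-commit; committed b=16)
Op 4: BEGIN: in_txn=True, pending={}
Op 5: COMMIT: merged [] into committed; committed now {a=3, b=16, c=12, e=9}
Final committed: {a=3, b=16, c=12, e=9}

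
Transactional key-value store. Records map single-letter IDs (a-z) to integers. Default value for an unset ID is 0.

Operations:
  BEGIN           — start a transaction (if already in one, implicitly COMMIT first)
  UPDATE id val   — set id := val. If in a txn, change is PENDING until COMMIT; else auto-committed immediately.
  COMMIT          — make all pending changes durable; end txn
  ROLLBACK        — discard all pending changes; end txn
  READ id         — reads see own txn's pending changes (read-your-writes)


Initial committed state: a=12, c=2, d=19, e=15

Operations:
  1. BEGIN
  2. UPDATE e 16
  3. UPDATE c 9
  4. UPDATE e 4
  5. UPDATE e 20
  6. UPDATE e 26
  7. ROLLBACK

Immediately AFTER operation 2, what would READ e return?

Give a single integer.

Answer: 16

Derivation:
Initial committed: {a=12, c=2, d=19, e=15}
Op 1: BEGIN: in_txn=True, pending={}
Op 2: UPDATE e=16 (pending; pending now {e=16})
After op 2: visible(e) = 16 (pending={e=16}, committed={a=12, c=2, d=19, e=15})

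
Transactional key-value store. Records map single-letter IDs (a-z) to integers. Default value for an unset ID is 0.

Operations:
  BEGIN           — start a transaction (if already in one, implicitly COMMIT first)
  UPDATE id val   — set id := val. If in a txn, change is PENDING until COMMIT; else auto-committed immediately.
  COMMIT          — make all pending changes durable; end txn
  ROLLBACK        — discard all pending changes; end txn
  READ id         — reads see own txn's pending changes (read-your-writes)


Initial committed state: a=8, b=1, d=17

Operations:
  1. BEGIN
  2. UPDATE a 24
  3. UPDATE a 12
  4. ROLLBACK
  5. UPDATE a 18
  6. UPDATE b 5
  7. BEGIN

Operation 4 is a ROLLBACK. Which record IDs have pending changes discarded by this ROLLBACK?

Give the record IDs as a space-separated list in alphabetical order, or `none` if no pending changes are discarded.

Answer: a

Derivation:
Initial committed: {a=8, b=1, d=17}
Op 1: BEGIN: in_txn=True, pending={}
Op 2: UPDATE a=24 (pending; pending now {a=24})
Op 3: UPDATE a=12 (pending; pending now {a=12})
Op 4: ROLLBACK: discarded pending ['a']; in_txn=False
Op 5: UPDATE a=18 (auto-commit; committed a=18)
Op 6: UPDATE b=5 (auto-commit; committed b=5)
Op 7: BEGIN: in_txn=True, pending={}
ROLLBACK at op 4 discards: ['a']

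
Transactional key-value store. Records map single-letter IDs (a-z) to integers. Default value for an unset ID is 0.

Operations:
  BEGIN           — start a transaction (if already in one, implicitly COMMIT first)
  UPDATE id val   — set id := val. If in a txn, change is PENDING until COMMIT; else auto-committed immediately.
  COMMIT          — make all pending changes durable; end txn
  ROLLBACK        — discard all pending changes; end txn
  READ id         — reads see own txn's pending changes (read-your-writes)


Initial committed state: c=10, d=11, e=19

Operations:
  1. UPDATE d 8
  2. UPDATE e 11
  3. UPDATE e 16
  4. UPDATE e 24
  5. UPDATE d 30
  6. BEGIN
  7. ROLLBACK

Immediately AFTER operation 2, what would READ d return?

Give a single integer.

Initial committed: {c=10, d=11, e=19}
Op 1: UPDATE d=8 (auto-commit; committed d=8)
Op 2: UPDATE e=11 (auto-commit; committed e=11)
After op 2: visible(d) = 8 (pending={}, committed={c=10, d=8, e=11})

Answer: 8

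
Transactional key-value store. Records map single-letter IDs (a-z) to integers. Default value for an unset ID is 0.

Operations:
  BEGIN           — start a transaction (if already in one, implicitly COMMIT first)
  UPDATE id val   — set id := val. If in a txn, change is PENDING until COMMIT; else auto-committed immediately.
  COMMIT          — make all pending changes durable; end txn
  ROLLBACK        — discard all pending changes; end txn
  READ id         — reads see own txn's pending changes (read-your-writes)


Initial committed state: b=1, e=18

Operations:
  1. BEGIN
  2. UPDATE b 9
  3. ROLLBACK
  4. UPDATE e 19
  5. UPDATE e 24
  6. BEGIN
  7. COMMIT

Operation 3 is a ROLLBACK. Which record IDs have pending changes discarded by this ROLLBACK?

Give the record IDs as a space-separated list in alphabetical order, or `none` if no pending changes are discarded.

Initial committed: {b=1, e=18}
Op 1: BEGIN: in_txn=True, pending={}
Op 2: UPDATE b=9 (pending; pending now {b=9})
Op 3: ROLLBACK: discarded pending ['b']; in_txn=False
Op 4: UPDATE e=19 (auto-commit; committed e=19)
Op 5: UPDATE e=24 (auto-commit; committed e=24)
Op 6: BEGIN: in_txn=True, pending={}
Op 7: COMMIT: merged [] into committed; committed now {b=1, e=24}
ROLLBACK at op 3 discards: ['b']

Answer: b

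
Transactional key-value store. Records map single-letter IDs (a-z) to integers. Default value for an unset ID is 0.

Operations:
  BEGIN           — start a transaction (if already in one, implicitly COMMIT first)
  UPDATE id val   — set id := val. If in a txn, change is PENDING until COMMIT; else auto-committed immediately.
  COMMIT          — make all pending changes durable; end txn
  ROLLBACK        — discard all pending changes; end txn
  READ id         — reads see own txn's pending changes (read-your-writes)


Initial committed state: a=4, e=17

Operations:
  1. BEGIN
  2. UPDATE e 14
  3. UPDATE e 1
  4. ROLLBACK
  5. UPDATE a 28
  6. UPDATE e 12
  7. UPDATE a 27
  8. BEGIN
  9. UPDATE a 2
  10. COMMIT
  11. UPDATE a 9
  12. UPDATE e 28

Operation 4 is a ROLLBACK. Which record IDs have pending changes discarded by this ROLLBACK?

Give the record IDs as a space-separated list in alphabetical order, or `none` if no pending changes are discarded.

Initial committed: {a=4, e=17}
Op 1: BEGIN: in_txn=True, pending={}
Op 2: UPDATE e=14 (pending; pending now {e=14})
Op 3: UPDATE e=1 (pending; pending now {e=1})
Op 4: ROLLBACK: discarded pending ['e']; in_txn=False
Op 5: UPDATE a=28 (auto-commit; committed a=28)
Op 6: UPDATE e=12 (auto-commit; committed e=12)
Op 7: UPDATE a=27 (auto-commit; committed a=27)
Op 8: BEGIN: in_txn=True, pending={}
Op 9: UPDATE a=2 (pending; pending now {a=2})
Op 10: COMMIT: merged ['a'] into committed; committed now {a=2, e=12}
Op 11: UPDATE a=9 (auto-commit; committed a=9)
Op 12: UPDATE e=28 (auto-commit; committed e=28)
ROLLBACK at op 4 discards: ['e']

Answer: e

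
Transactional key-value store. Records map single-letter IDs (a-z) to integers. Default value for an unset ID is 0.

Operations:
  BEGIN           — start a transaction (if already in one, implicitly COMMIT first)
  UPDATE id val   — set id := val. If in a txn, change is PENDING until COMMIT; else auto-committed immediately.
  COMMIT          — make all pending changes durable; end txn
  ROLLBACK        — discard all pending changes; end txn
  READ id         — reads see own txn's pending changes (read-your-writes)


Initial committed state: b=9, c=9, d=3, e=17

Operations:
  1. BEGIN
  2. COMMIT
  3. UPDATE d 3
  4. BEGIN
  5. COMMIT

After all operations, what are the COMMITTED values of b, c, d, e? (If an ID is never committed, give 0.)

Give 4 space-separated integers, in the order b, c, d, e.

Answer: 9 9 3 17

Derivation:
Initial committed: {b=9, c=9, d=3, e=17}
Op 1: BEGIN: in_txn=True, pending={}
Op 2: COMMIT: merged [] into committed; committed now {b=9, c=9, d=3, e=17}
Op 3: UPDATE d=3 (auto-commit; committed d=3)
Op 4: BEGIN: in_txn=True, pending={}
Op 5: COMMIT: merged [] into committed; committed now {b=9, c=9, d=3, e=17}
Final committed: {b=9, c=9, d=3, e=17}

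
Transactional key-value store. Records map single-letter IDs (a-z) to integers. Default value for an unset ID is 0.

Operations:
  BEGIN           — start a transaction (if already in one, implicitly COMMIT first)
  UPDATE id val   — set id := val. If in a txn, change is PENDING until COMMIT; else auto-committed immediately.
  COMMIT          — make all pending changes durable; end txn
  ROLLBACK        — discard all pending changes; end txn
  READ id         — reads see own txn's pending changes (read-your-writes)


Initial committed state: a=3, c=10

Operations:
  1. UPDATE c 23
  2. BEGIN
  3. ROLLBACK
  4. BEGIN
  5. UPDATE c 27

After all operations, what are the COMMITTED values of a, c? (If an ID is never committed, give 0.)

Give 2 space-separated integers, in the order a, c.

Initial committed: {a=3, c=10}
Op 1: UPDATE c=23 (auto-commit; committed c=23)
Op 2: BEGIN: in_txn=True, pending={}
Op 3: ROLLBACK: discarded pending []; in_txn=False
Op 4: BEGIN: in_txn=True, pending={}
Op 5: UPDATE c=27 (pending; pending now {c=27})
Final committed: {a=3, c=23}

Answer: 3 23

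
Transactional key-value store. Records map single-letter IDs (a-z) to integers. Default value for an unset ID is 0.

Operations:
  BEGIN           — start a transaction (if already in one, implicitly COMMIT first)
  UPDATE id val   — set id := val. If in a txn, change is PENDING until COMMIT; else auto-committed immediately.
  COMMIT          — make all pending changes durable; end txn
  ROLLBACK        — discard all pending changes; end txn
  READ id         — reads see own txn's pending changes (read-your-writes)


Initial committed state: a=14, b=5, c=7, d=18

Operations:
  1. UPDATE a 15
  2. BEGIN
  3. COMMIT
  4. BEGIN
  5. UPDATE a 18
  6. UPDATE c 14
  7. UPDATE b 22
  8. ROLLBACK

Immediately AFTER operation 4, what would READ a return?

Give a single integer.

Answer: 15

Derivation:
Initial committed: {a=14, b=5, c=7, d=18}
Op 1: UPDATE a=15 (auto-commit; committed a=15)
Op 2: BEGIN: in_txn=True, pending={}
Op 3: COMMIT: merged [] into committed; committed now {a=15, b=5, c=7, d=18}
Op 4: BEGIN: in_txn=True, pending={}
After op 4: visible(a) = 15 (pending={}, committed={a=15, b=5, c=7, d=18})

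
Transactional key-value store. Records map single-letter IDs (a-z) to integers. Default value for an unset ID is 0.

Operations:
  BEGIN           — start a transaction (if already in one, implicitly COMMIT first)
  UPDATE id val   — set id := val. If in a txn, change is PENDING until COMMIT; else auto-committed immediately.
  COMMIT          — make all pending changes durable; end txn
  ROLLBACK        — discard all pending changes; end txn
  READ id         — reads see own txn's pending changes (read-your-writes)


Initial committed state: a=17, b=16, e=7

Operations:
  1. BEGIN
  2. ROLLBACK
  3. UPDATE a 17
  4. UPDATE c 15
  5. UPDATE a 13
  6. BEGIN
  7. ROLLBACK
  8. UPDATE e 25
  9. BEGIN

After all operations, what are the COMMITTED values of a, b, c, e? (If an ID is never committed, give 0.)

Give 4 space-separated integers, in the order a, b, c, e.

Initial committed: {a=17, b=16, e=7}
Op 1: BEGIN: in_txn=True, pending={}
Op 2: ROLLBACK: discarded pending []; in_txn=False
Op 3: UPDATE a=17 (auto-commit; committed a=17)
Op 4: UPDATE c=15 (auto-commit; committed c=15)
Op 5: UPDATE a=13 (auto-commit; committed a=13)
Op 6: BEGIN: in_txn=True, pending={}
Op 7: ROLLBACK: discarded pending []; in_txn=False
Op 8: UPDATE e=25 (auto-commit; committed e=25)
Op 9: BEGIN: in_txn=True, pending={}
Final committed: {a=13, b=16, c=15, e=25}

Answer: 13 16 15 25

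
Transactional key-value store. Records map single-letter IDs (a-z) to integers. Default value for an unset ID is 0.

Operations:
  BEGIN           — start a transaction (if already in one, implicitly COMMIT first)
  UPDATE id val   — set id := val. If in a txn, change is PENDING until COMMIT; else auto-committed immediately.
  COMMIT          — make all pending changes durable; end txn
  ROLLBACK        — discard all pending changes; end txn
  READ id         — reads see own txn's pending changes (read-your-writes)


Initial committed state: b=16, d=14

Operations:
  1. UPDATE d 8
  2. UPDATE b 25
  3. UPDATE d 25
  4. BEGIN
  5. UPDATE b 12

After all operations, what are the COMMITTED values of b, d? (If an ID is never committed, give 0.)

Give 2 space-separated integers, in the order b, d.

Initial committed: {b=16, d=14}
Op 1: UPDATE d=8 (auto-commit; committed d=8)
Op 2: UPDATE b=25 (auto-commit; committed b=25)
Op 3: UPDATE d=25 (auto-commit; committed d=25)
Op 4: BEGIN: in_txn=True, pending={}
Op 5: UPDATE b=12 (pending; pending now {b=12})
Final committed: {b=25, d=25}

Answer: 25 25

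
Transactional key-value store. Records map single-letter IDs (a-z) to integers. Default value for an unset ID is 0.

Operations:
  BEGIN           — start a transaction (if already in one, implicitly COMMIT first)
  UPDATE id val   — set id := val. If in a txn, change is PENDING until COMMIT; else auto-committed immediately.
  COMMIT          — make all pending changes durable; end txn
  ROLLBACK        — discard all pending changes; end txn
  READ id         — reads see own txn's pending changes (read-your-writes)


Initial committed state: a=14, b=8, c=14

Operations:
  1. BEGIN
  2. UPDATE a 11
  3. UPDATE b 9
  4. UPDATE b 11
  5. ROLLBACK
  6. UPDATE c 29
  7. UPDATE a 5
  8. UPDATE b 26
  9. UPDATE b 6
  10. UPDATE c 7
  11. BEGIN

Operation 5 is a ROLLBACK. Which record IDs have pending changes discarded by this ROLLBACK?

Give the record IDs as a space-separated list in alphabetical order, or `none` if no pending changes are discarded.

Answer: a b

Derivation:
Initial committed: {a=14, b=8, c=14}
Op 1: BEGIN: in_txn=True, pending={}
Op 2: UPDATE a=11 (pending; pending now {a=11})
Op 3: UPDATE b=9 (pending; pending now {a=11, b=9})
Op 4: UPDATE b=11 (pending; pending now {a=11, b=11})
Op 5: ROLLBACK: discarded pending ['a', 'b']; in_txn=False
Op 6: UPDATE c=29 (auto-commit; committed c=29)
Op 7: UPDATE a=5 (auto-commit; committed a=5)
Op 8: UPDATE b=26 (auto-commit; committed b=26)
Op 9: UPDATE b=6 (auto-commit; committed b=6)
Op 10: UPDATE c=7 (auto-commit; committed c=7)
Op 11: BEGIN: in_txn=True, pending={}
ROLLBACK at op 5 discards: ['a', 'b']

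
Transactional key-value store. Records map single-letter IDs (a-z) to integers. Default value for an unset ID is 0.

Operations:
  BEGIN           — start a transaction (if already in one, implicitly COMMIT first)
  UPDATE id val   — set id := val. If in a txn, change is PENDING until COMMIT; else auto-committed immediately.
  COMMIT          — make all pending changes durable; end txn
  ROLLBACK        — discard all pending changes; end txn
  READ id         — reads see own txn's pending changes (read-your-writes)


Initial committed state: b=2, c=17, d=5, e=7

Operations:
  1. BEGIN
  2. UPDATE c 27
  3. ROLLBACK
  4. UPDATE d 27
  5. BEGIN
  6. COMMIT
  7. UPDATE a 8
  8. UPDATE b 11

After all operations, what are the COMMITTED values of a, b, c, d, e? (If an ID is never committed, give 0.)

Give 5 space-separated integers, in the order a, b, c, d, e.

Initial committed: {b=2, c=17, d=5, e=7}
Op 1: BEGIN: in_txn=True, pending={}
Op 2: UPDATE c=27 (pending; pending now {c=27})
Op 3: ROLLBACK: discarded pending ['c']; in_txn=False
Op 4: UPDATE d=27 (auto-commit; committed d=27)
Op 5: BEGIN: in_txn=True, pending={}
Op 6: COMMIT: merged [] into committed; committed now {b=2, c=17, d=27, e=7}
Op 7: UPDATE a=8 (auto-commit; committed a=8)
Op 8: UPDATE b=11 (auto-commit; committed b=11)
Final committed: {a=8, b=11, c=17, d=27, e=7}

Answer: 8 11 17 27 7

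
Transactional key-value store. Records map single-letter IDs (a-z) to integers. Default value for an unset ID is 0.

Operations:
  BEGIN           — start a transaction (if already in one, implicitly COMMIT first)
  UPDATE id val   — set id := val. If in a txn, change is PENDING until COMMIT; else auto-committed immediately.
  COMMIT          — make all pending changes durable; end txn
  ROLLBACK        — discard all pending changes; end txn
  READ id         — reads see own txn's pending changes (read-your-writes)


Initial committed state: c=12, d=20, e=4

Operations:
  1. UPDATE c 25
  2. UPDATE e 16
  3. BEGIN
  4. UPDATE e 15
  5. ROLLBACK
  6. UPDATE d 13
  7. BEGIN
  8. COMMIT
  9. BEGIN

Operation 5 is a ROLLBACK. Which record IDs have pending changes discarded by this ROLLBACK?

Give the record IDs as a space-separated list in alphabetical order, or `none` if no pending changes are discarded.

Initial committed: {c=12, d=20, e=4}
Op 1: UPDATE c=25 (auto-commit; committed c=25)
Op 2: UPDATE e=16 (auto-commit; committed e=16)
Op 3: BEGIN: in_txn=True, pending={}
Op 4: UPDATE e=15 (pending; pending now {e=15})
Op 5: ROLLBACK: discarded pending ['e']; in_txn=False
Op 6: UPDATE d=13 (auto-commit; committed d=13)
Op 7: BEGIN: in_txn=True, pending={}
Op 8: COMMIT: merged [] into committed; committed now {c=25, d=13, e=16}
Op 9: BEGIN: in_txn=True, pending={}
ROLLBACK at op 5 discards: ['e']

Answer: e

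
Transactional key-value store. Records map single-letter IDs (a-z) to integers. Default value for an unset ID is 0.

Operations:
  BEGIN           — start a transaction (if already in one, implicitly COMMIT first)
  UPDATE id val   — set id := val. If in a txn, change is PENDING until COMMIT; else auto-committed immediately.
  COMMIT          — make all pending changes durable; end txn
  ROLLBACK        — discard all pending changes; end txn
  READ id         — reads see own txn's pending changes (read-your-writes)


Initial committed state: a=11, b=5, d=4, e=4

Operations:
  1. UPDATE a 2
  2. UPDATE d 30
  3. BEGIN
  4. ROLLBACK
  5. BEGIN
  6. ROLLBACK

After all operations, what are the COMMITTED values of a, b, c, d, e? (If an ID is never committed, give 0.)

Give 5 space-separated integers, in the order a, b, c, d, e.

Answer: 2 5 0 30 4

Derivation:
Initial committed: {a=11, b=5, d=4, e=4}
Op 1: UPDATE a=2 (auto-commit; committed a=2)
Op 2: UPDATE d=30 (auto-commit; committed d=30)
Op 3: BEGIN: in_txn=True, pending={}
Op 4: ROLLBACK: discarded pending []; in_txn=False
Op 5: BEGIN: in_txn=True, pending={}
Op 6: ROLLBACK: discarded pending []; in_txn=False
Final committed: {a=2, b=5, d=30, e=4}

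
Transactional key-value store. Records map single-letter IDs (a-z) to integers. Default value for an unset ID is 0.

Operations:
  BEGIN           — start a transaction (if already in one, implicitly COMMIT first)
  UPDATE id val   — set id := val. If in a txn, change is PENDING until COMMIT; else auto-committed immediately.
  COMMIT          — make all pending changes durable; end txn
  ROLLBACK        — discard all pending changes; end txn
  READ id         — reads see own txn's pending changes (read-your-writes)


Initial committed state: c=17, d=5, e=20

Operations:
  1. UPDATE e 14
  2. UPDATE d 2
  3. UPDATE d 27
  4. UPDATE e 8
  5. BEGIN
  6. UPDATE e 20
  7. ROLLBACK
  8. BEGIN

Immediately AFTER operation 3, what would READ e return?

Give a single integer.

Initial committed: {c=17, d=5, e=20}
Op 1: UPDATE e=14 (auto-commit; committed e=14)
Op 2: UPDATE d=2 (auto-commit; committed d=2)
Op 3: UPDATE d=27 (auto-commit; committed d=27)
After op 3: visible(e) = 14 (pending={}, committed={c=17, d=27, e=14})

Answer: 14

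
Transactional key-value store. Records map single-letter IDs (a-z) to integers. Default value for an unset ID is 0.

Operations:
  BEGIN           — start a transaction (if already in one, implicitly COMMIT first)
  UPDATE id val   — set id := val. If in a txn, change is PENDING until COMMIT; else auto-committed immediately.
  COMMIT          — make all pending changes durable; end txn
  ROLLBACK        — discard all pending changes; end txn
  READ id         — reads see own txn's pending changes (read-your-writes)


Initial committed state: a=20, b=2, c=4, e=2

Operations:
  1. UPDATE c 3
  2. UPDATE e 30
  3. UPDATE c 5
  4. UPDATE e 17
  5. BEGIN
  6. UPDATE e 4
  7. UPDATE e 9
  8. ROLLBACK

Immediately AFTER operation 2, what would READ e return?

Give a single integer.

Initial committed: {a=20, b=2, c=4, e=2}
Op 1: UPDATE c=3 (auto-commit; committed c=3)
Op 2: UPDATE e=30 (auto-commit; committed e=30)
After op 2: visible(e) = 30 (pending={}, committed={a=20, b=2, c=3, e=30})

Answer: 30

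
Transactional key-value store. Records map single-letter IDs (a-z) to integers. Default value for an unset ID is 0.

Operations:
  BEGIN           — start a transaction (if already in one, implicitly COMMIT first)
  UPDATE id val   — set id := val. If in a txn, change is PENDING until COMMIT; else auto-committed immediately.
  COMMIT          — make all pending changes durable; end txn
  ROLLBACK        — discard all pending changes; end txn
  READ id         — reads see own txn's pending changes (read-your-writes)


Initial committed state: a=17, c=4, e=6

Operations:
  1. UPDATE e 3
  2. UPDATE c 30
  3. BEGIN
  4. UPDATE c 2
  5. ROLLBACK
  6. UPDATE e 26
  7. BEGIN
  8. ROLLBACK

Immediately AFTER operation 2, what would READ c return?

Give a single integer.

Initial committed: {a=17, c=4, e=6}
Op 1: UPDATE e=3 (auto-commit; committed e=3)
Op 2: UPDATE c=30 (auto-commit; committed c=30)
After op 2: visible(c) = 30 (pending={}, committed={a=17, c=30, e=3})

Answer: 30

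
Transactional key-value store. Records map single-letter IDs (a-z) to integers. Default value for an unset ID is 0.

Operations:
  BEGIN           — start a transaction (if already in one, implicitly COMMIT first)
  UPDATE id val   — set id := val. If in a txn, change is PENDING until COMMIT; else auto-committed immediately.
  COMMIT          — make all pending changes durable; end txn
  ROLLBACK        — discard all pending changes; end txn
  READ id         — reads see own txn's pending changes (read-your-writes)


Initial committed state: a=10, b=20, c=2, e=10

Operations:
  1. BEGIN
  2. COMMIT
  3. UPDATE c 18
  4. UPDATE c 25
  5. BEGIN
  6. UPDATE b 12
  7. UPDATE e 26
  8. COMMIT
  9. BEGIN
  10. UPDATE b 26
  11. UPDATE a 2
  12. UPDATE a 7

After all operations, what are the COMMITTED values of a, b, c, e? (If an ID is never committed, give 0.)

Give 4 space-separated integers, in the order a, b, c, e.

Answer: 10 12 25 26

Derivation:
Initial committed: {a=10, b=20, c=2, e=10}
Op 1: BEGIN: in_txn=True, pending={}
Op 2: COMMIT: merged [] into committed; committed now {a=10, b=20, c=2, e=10}
Op 3: UPDATE c=18 (auto-commit; committed c=18)
Op 4: UPDATE c=25 (auto-commit; committed c=25)
Op 5: BEGIN: in_txn=True, pending={}
Op 6: UPDATE b=12 (pending; pending now {b=12})
Op 7: UPDATE e=26 (pending; pending now {b=12, e=26})
Op 8: COMMIT: merged ['b', 'e'] into committed; committed now {a=10, b=12, c=25, e=26}
Op 9: BEGIN: in_txn=True, pending={}
Op 10: UPDATE b=26 (pending; pending now {b=26})
Op 11: UPDATE a=2 (pending; pending now {a=2, b=26})
Op 12: UPDATE a=7 (pending; pending now {a=7, b=26})
Final committed: {a=10, b=12, c=25, e=26}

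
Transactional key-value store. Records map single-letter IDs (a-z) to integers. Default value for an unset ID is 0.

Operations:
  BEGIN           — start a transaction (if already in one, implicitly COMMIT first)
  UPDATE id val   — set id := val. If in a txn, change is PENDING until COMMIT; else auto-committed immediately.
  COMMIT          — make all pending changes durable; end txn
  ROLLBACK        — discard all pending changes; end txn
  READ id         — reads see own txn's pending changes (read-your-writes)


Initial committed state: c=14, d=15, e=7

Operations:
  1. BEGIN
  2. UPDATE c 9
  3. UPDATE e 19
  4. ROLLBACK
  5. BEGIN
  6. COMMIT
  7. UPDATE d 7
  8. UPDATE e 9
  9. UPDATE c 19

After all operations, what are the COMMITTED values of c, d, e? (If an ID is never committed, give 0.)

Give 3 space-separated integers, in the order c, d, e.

Initial committed: {c=14, d=15, e=7}
Op 1: BEGIN: in_txn=True, pending={}
Op 2: UPDATE c=9 (pending; pending now {c=9})
Op 3: UPDATE e=19 (pending; pending now {c=9, e=19})
Op 4: ROLLBACK: discarded pending ['c', 'e']; in_txn=False
Op 5: BEGIN: in_txn=True, pending={}
Op 6: COMMIT: merged [] into committed; committed now {c=14, d=15, e=7}
Op 7: UPDATE d=7 (auto-commit; committed d=7)
Op 8: UPDATE e=9 (auto-commit; committed e=9)
Op 9: UPDATE c=19 (auto-commit; committed c=19)
Final committed: {c=19, d=7, e=9}

Answer: 19 7 9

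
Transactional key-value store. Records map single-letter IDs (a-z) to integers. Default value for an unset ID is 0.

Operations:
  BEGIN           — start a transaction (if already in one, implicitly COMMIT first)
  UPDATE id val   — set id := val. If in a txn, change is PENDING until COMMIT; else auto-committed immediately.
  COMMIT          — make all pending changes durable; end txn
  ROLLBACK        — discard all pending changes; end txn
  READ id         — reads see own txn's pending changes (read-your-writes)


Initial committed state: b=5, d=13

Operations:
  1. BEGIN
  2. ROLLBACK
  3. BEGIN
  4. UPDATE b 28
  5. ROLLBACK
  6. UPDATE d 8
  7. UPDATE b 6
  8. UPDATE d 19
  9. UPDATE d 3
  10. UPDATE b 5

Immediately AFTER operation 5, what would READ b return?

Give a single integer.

Initial committed: {b=5, d=13}
Op 1: BEGIN: in_txn=True, pending={}
Op 2: ROLLBACK: discarded pending []; in_txn=False
Op 3: BEGIN: in_txn=True, pending={}
Op 4: UPDATE b=28 (pending; pending now {b=28})
Op 5: ROLLBACK: discarded pending ['b']; in_txn=False
After op 5: visible(b) = 5 (pending={}, committed={b=5, d=13})

Answer: 5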